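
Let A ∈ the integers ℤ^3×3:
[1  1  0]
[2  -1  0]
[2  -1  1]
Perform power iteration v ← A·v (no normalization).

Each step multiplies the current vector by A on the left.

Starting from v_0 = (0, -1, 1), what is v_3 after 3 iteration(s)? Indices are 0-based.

v_3 = (-3, 3, 2)

v_0 = (0, -1, 1).
v_1 = A·v_0 = (-1, 1, 2).
v_2 = A·v_1 = (0, -3, -1).
v_3 = A·v_2 = (-3, 3, 2).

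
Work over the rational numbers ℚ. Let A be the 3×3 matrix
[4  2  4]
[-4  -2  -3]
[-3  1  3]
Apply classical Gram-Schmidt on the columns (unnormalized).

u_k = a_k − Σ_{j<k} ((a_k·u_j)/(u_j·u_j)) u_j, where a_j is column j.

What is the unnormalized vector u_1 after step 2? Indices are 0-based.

Step 1: u_0 = a_0 = (4, -4, -3).
Step 2: u_1 = a_1 − (13/41)·u_0 = (30/41, -30/41, 80/41).

u_1 = (30/41, -30/41, 80/41)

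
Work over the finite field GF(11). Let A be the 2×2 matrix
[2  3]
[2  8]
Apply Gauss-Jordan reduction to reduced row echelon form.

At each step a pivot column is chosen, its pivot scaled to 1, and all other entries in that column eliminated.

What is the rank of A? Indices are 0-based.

rank = 2

step 1: normalize row 0 (÷2) = (1, 7)
  row 1: subtract 2×row0 = (0, 5)
step 2: normalize row 1 (÷5) = (0, 1)
  row 0: subtract 7×row1 = (1, 0)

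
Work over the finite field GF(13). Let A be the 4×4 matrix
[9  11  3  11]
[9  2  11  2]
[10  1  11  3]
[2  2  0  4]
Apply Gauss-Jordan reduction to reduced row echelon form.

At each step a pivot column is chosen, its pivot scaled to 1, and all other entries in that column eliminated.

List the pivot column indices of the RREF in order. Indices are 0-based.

pivot columns: 0, 1, 2, 3

pivot(0,0)=9: scale R0 → (1, 7, 9, 7)
  clear (1,0): R1 −= (9)R0 → (0, 4, 8, 4)
  clear (2,0): R2 −= (10)R0 → (0, 9, 12, 11)
  clear (3,0): R3 −= (2)R0 → (0, 1, 8, 3)
pivot(1,1)=4: scale R1 → (0, 1, 2, 1)
  clear (0,1): R0 −= (7)R1 → (1, 0, 8, 0)
  clear (2,1): R2 −= (9)R1 → (0, 0, 7, 2)
  clear (3,1): R3 −= (1)R1 → (0, 0, 6, 2)
pivot(2,2)=7: scale R2 → (0, 0, 1, 4)
  clear (0,2): R0 −= (8)R2 → (1, 0, 0, 7)
  clear (1,2): R1 −= (2)R2 → (0, 1, 0, 6)
  clear (3,2): R3 −= (6)R2 → (0, 0, 0, 4)
pivot(3,3)=4: scale R3 → (0, 0, 0, 1)
  clear (0,3): R0 −= (7)R3 → (1, 0, 0, 0)
  clear (1,3): R1 −= (6)R3 → (0, 1, 0, 0)
  clear (2,3): R2 −= (4)R3 → (0, 0, 1, 0)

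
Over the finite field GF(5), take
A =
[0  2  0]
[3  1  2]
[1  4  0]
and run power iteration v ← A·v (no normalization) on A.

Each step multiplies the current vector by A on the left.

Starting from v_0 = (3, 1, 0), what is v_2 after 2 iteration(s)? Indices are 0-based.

v_2 = (0, 0, 2)

v_0 = (3, 1, 0).
v_1 = A·v_0 = (2, 0, 2).
v_2 = A·v_1 = (0, 0, 2).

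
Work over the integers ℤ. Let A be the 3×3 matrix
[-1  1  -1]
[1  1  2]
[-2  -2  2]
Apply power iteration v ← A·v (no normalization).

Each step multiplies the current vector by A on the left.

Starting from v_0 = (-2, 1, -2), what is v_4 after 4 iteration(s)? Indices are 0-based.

v_4 = (-44, 20, 56)

v_0 = (-2, 1, -2).
v_1 = A·v_0 = (5, -5, -2).
v_2 = A·v_1 = (-8, -4, -4).
v_3 = A·v_2 = (8, -20, 16).
v_4 = A·v_3 = (-44, 20, 56).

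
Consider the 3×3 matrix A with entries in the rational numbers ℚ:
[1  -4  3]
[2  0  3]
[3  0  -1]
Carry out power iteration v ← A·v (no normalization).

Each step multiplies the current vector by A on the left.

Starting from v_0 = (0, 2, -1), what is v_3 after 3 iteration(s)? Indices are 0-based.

v_3 = (-22, -94, 46)

v_0 = (0, 2, -1).
v_1 = A·v_0 = (-11, -3, 1).
v_2 = A·v_1 = (4, -19, -34).
v_3 = A·v_2 = (-22, -94, 46).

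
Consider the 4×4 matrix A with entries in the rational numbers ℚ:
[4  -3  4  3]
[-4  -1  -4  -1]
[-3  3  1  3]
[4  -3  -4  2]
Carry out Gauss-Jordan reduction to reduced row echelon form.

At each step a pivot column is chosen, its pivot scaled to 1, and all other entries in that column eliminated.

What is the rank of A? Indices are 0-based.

pivot(0,0)=4: scale R0 → (1, -3/4, 1, 3/4)
  clear (1,0): R1 −= (-4)R0 → (0, -4, 0, 2)
  clear (2,0): R2 −= (-3)R0 → (0, 3/4, 4, 21/4)
  clear (3,0): R3 −= (4)R0 → (0, 0, -8, -1)
pivot(1,1)=-4: scale R1 → (0, 1, 0, -1/2)
  clear (0,1): R0 −= (-3/4)R1 → (1, 0, 1, 3/8)
  clear (2,1): R2 −= (3/4)R1 → (0, 0, 4, 45/8)
pivot(2,2)=4: scale R2 → (0, 0, 1, 45/32)
  clear (0,2): R0 −= (1)R2 → (1, 0, 0, -33/32)
  clear (3,2): R3 −= (-8)R2 → (0, 0, 0, 41/4)
pivot(3,3)=41/4: scale R3 → (0, 0, 0, 1)
  clear (0,3): R0 −= (-33/32)R3 → (1, 0, 0, 0)
  clear (1,3): R1 −= (-1/2)R3 → (0, 1, 0, 0)
  clear (2,3): R2 −= (45/32)R3 → (0, 0, 1, 0)

rank = 4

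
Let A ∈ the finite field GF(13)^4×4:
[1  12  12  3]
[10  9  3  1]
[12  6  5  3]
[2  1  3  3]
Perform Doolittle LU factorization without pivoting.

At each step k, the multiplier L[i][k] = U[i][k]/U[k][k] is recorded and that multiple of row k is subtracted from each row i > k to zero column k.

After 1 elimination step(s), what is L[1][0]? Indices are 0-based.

L[1][0] = 10

Step 1: pivot at (0,0) is 1.
  row1 ← row1 − (10)·row0  ⇒  L[1][0]=10, U row1=(0, 6, 0, 10)
  row2 ← row2 − (12)·row0  ⇒  L[2][0]=12, U row2=(0, 5, 4, 6)
  row3 ← row3 − (2)·row0  ⇒  L[3][0]=2, U row3=(0, 3, 5, 10)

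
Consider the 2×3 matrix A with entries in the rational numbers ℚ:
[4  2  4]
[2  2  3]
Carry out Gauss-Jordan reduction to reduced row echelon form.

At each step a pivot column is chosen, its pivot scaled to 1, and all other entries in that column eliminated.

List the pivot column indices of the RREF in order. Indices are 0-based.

pivot columns: 0, 1

[1] R0 /= 4  ⇒  (1, 1/2, 1)
     R1 -= 2·R0  ⇒  (0, 1, 1)
[2] R1 /= 1  ⇒  (0, 1, 1)
     R0 -= 1/2·R1  ⇒  (1, 0, 1/2)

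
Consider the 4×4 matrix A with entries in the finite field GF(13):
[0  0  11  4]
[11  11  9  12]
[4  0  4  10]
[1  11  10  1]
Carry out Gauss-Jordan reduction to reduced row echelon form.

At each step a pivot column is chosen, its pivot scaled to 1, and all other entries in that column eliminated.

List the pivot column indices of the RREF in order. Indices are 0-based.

pivot columns: 0, 1, 2, 3

step 1: exchange rows 0,1
step 1: normalize row 0 (÷11) = (1, 1, 2, 7)
  row 2: subtract 4×row0 = (0, 9, 9, 8)
  row 3: subtract 1×row0 = (0, 10, 8, 7)
step 2: exchange rows 1,2
step 2: normalize row 1 (÷9) = (0, 1, 1, 11)
  row 0: subtract 1×row1 = (1, 0, 1, 9)
  row 3: subtract 10×row1 = (0, 0, 11, 1)
step 3: normalize row 2 (÷11) = (0, 0, 1, 11)
  row 0: subtract 1×row2 = (1, 0, 0, 11)
  row 1: subtract 1×row2 = (0, 1, 0, 0)
  row 3: subtract 11×row2 = (0, 0, 0, 10)
step 4: normalize row 3 (÷10) = (0, 0, 0, 1)
  row 0: subtract 11×row3 = (1, 0, 0, 0)
  row 2: subtract 11×row3 = (0, 0, 1, 0)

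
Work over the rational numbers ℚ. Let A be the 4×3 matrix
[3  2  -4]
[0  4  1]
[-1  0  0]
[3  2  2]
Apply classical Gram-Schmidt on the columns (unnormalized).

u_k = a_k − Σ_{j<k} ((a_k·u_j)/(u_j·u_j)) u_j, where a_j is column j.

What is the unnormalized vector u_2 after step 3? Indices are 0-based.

u_2 = (-40/13, 1/13, -6/13, 38/13)

Step 1: u_0 = a_0 = (3, 0, -1, 3).
Step 2: u_1 = a_1 − (12/19)·u_0 = (2/19, 4, 12/19, 2/19).
Step 3: u_2 = a_2 − (-6/19)·u_0 − (3/13)·u_1 = (-40/13, 1/13, -6/13, 38/13).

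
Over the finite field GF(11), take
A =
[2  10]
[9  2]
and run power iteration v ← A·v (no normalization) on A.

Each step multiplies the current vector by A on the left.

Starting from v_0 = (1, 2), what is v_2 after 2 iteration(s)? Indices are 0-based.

v_0 = (1, 2).
v_1 = A·v_0 = (0, 2).
v_2 = A·v_1 = (9, 4).

v_2 = (9, 4)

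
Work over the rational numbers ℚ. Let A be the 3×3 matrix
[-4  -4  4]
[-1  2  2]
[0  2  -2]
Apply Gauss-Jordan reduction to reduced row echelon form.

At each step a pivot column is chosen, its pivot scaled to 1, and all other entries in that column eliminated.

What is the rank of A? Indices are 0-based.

rank = 3

[1] R0 /= -4  ⇒  (1, 1, -1)
     R1 -= -1·R0  ⇒  (0, 3, 1)
[2] R1 /= 3  ⇒  (0, 1, 1/3)
     R0 -= 1·R1  ⇒  (1, 0, -4/3)
     R2 -= 2·R1  ⇒  (0, 0, -8/3)
[3] R2 /= -8/3  ⇒  (0, 0, 1)
     R0 -= -4/3·R2  ⇒  (1, 0, 0)
     R1 -= 1/3·R2  ⇒  (0, 1, 0)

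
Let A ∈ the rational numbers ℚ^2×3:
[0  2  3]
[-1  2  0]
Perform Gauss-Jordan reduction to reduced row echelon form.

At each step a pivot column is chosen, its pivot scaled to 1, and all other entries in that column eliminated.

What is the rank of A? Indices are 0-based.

pivot(0,0): swap R0↔R1
pivot(0,0)=-1: scale R0 → (1, -2, 0)
pivot(1,1)=2: scale R1 → (0, 1, 3/2)
  clear (0,1): R0 −= (-2)R1 → (1, 0, 3)

rank = 2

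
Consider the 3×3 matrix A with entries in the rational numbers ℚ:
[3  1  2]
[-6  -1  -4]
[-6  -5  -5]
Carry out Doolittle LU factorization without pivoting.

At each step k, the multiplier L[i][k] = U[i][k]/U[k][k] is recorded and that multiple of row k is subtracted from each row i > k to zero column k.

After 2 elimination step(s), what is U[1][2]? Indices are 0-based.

U[1][2] = 0

Step 1: pivot at (0,0) is 3.
  row1 ← row1 − (-2)·row0  ⇒  L[1][0]=-2, U row1=(0, 1, 0)
  row2 ← row2 − (-2)·row0  ⇒  L[2][0]=-2, U row2=(0, -3, -1)
Step 2: pivot at (1,1) is 1.
  row2 ← row2 − (-3)·row1  ⇒  L[2][1]=-3, U row2=(0, 0, -1)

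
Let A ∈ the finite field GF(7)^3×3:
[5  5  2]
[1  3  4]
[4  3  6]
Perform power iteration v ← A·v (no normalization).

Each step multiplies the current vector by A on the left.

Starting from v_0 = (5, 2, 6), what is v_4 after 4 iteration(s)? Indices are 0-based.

v_4 = (3, 4, 1)

v_0 = (5, 2, 6).
v_1 = A·v_0 = (5, 0, 6).
v_2 = A·v_1 = (2, 1, 0).
v_3 = A·v_2 = (1, 5, 4).
v_4 = A·v_3 = (3, 4, 1).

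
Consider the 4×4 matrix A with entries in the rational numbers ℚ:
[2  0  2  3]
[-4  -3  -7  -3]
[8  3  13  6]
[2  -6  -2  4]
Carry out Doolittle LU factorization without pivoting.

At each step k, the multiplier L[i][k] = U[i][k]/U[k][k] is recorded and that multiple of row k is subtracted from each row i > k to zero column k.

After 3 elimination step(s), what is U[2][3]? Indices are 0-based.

k=0: U[0][0]=2
  eliminate (1,0): mult=-2, new row 1: (0, -3, -3, 3); set L[1][0]=-2
  eliminate (2,0): mult=4, new row 2: (0, 3, 5, -6); set L[2][0]=4
  eliminate (3,0): mult=1, new row 3: (0, -6, -4, 1); set L[3][0]=1
k=1: U[1][1]=-3
  eliminate (2,1): mult=-1, new row 2: (0, 0, 2, -3); set L[2][1]=-1
  eliminate (3,1): mult=2, new row 3: (0, 0, 2, -5); set L[3][1]=2
k=2: U[2][2]=2
  eliminate (3,2): mult=1, new row 3: (0, 0, 0, -2); set L[3][2]=1

U[2][3] = -3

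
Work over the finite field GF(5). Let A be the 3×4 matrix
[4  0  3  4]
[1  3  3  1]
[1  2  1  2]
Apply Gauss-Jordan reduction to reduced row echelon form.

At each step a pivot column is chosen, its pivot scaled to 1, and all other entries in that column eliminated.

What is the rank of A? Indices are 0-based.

pivot(0,0)=4: scale R0 → (1, 0, 2, 1)
  clear (1,0): R1 −= (1)R0 → (0, 3, 1, 0)
  clear (2,0): R2 −= (1)R0 → (0, 2, 4, 1)
pivot(1,1)=3: scale R1 → (0, 1, 2, 0)
  clear (2,1): R2 −= (2)R1 → (0, 0, 0, 1)
col 2: no nonzero at/below row 2; advance.
pivot(2,3)=1: scale R2 → (0, 0, 0, 1)
  clear (0,3): R0 −= (1)R2 → (1, 0, 2, 0)

rank = 3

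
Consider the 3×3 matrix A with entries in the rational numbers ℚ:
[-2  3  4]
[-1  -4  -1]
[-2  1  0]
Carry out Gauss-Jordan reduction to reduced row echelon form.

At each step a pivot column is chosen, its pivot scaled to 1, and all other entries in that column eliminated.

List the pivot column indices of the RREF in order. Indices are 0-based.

step 1: normalize row 0 (÷-2) = (1, -3/2, -2)
  row 1: subtract -1×row0 = (0, -11/2, -3)
  row 2: subtract -2×row0 = (0, -2, -4)
step 2: normalize row 1 (÷-11/2) = (0, 1, 6/11)
  row 0: subtract -3/2×row1 = (1, 0, -13/11)
  row 2: subtract -2×row1 = (0, 0, -32/11)
step 3: normalize row 2 (÷-32/11) = (0, 0, 1)
  row 0: subtract -13/11×row2 = (1, 0, 0)
  row 1: subtract 6/11×row2 = (0, 1, 0)

pivot columns: 0, 1, 2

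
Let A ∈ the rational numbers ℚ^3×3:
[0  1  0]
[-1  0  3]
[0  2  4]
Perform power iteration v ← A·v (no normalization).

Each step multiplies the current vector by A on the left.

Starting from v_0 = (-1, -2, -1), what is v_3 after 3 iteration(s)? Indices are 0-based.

v_3 = (-22, -106, -188)

v_0 = (-1, -2, -1).
v_1 = A·v_0 = (-2, -2, -8).
v_2 = A·v_1 = (-2, -22, -36).
v_3 = A·v_2 = (-22, -106, -188).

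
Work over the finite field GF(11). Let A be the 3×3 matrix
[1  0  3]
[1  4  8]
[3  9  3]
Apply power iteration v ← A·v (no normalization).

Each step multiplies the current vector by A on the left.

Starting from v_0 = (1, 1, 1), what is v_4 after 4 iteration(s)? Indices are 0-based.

v_0 = (1, 1, 1).
v_1 = A·v_0 = (4, 2, 4).
v_2 = A·v_1 = (5, 0, 9).
v_3 = A·v_2 = (10, 0, 9).
v_4 = A·v_3 = (4, 5, 2).

v_4 = (4, 5, 2)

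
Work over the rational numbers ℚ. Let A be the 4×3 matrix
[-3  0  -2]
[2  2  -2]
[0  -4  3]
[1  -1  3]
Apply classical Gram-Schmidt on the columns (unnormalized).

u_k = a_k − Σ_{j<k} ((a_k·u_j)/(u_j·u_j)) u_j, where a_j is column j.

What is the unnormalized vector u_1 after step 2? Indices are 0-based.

u_1 = (9/14, 11/7, -4, -17/14)

Step 1: u_0 = a_0 = (-3, 2, 0, 1).
Step 2: u_1 = a_1 − (3/14)·u_0 = (9/14, 11/7, -4, -17/14).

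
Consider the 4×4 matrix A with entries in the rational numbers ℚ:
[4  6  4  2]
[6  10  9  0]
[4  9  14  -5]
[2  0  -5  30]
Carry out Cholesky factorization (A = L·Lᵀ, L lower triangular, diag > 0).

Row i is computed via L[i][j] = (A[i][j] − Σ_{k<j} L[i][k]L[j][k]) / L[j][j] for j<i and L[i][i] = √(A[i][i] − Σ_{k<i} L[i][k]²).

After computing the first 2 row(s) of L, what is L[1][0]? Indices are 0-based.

Step 1: L[0][0] = √(4) = 2.
  L[1][0] = (6) / L[0][0] = 3.
Step 2: L[1][1] = √(1) = 1.

L[1][0] = 3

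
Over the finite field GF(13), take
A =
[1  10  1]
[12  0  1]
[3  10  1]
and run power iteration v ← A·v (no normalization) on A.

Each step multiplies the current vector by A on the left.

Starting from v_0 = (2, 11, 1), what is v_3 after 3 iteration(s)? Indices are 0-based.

v_3 = (4, 5, 2)

v_0 = (2, 11, 1).
v_1 = A·v_0 = (9, 12, 0).
v_2 = A·v_1 = (12, 4, 4).
v_3 = A·v_2 = (4, 5, 2).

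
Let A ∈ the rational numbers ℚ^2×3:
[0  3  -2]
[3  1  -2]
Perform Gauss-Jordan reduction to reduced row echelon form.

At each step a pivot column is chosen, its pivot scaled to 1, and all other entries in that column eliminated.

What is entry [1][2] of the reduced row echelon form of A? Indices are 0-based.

[1] R0 <-> R1
[1] R0 /= 3  ⇒  (1, 1/3, -2/3)
[2] R1 /= 3  ⇒  (0, 1, -2/3)
     R0 -= 1/3·R1  ⇒  (1, 0, -4/9)

M[1][2] = -2/3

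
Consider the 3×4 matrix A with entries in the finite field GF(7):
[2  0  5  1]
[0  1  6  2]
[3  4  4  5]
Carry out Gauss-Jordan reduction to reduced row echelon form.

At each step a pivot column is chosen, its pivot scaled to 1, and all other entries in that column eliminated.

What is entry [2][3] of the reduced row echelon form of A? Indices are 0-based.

pivot(0,0)=2: scale R0 → (1, 0, 6, 4)
  clear (2,0): R2 −= (3)R0 → (0, 4, 0, 0)
pivot(1,1)=1: scale R1 → (0, 1, 6, 2)
  clear (2,1): R2 −= (4)R1 → (0, 0, 4, 6)
pivot(2,2)=4: scale R2 → (0, 0, 1, 5)
  clear (0,2): R0 −= (6)R2 → (1, 0, 0, 2)
  clear (1,2): R1 −= (6)R2 → (0, 1, 0, 0)

M[2][3] = 5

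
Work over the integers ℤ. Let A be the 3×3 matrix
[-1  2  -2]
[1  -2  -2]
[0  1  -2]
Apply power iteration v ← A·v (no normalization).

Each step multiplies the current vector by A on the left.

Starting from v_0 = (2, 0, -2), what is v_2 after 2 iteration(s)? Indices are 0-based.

v_2 = (2, -18, -2)

v_0 = (2, 0, -2).
v_1 = A·v_0 = (2, 6, 4).
v_2 = A·v_1 = (2, -18, -2).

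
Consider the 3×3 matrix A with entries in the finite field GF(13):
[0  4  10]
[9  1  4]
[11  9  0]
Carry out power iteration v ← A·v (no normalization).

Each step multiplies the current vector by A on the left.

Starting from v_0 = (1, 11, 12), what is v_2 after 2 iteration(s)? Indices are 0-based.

v_2 = (7, 8, 11)

v_0 = (1, 11, 12).
v_1 = A·v_0 = (8, 3, 6).
v_2 = A·v_1 = (7, 8, 11).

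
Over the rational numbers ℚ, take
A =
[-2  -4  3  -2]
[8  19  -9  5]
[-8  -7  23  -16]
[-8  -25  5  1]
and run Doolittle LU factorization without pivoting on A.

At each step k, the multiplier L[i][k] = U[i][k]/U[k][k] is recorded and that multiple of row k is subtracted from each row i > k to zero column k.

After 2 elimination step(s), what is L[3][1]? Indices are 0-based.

L[3][1] = -3

Step 1: pivot at (0,0) is -2.
  row1 ← row1 − (-4)·row0  ⇒  L[1][0]=-4, U row1=(0, 3, 3, -3)
  row2 ← row2 − (4)·row0  ⇒  L[2][0]=4, U row2=(0, 9, 11, -8)
  row3 ← row3 − (4)·row0  ⇒  L[3][0]=4, U row3=(0, -9, -7, 9)
Step 2: pivot at (1,1) is 3.
  row2 ← row2 − (3)·row1  ⇒  L[2][1]=3, U row2=(0, 0, 2, 1)
  row3 ← row3 − (-3)·row1  ⇒  L[3][1]=-3, U row3=(0, 0, 2, 0)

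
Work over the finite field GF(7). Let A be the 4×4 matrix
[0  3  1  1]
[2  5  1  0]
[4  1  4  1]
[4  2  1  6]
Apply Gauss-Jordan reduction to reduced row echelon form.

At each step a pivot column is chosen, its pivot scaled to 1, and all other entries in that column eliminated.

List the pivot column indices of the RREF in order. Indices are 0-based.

pivot columns: 0, 1, 2, 3

[1] R0 <-> R1
[1] R0 /= 2  ⇒  (1, 6, 4, 0)
     R2 -= 4·R0  ⇒  (0, 5, 2, 1)
     R3 -= 4·R0  ⇒  (0, 6, 6, 6)
[2] R1 /= 3  ⇒  (0, 1, 5, 5)
     R0 -= 6·R1  ⇒  (1, 0, 2, 5)
     R2 -= 5·R1  ⇒  (0, 0, 5, 4)
     R3 -= 6·R1  ⇒  (0, 0, 4, 4)
[3] R2 /= 5  ⇒  (0, 0, 1, 5)
     R0 -= 2·R2  ⇒  (1, 0, 0, 2)
     R1 -= 5·R2  ⇒  (0, 1, 0, 1)
     R3 -= 4·R2  ⇒  (0, 0, 0, 5)
[4] R3 /= 5  ⇒  (0, 0, 0, 1)
     R0 -= 2·R3  ⇒  (1, 0, 0, 0)
     R1 -= 1·R3  ⇒  (0, 1, 0, 0)
     R2 -= 5·R3  ⇒  (0, 0, 1, 0)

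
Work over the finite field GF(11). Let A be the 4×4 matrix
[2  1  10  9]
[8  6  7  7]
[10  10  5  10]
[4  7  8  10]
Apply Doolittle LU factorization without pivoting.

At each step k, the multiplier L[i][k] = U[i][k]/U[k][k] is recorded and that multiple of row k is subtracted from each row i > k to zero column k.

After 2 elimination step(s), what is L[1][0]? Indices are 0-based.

Step 1: pivot at (0,0) is 2.
  row1 ← row1 − (4)·row0  ⇒  L[1][0]=4, U row1=(0, 2, 0, 4)
  row2 ← row2 − (5)·row0  ⇒  L[2][0]=5, U row2=(0, 5, 10, 9)
  row3 ← row3 − (2)·row0  ⇒  L[3][0]=2, U row3=(0, 5, 10, 3)
Step 2: pivot at (1,1) is 2.
  row2 ← row2 − (8)·row1  ⇒  L[2][1]=8, U row2=(0, 0, 10, 10)
  row3 ← row3 − (8)·row1  ⇒  L[3][1]=8, U row3=(0, 0, 10, 4)

L[1][0] = 4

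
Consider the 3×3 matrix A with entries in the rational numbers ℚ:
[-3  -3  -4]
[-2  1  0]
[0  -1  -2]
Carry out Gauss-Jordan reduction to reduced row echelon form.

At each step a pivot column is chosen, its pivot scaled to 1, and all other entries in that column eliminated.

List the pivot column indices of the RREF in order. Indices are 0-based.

pivot columns: 0, 1, 2

[1] R0 /= -3  ⇒  (1, 1, 4/3)
     R1 -= -2·R0  ⇒  (0, 3, 8/3)
[2] R1 /= 3  ⇒  (0, 1, 8/9)
     R0 -= 1·R1  ⇒  (1, 0, 4/9)
     R2 -= -1·R1  ⇒  (0, 0, -10/9)
[3] R2 /= -10/9  ⇒  (0, 0, 1)
     R0 -= 4/9·R2  ⇒  (1, 0, 0)
     R1 -= 8/9·R2  ⇒  (0, 1, 0)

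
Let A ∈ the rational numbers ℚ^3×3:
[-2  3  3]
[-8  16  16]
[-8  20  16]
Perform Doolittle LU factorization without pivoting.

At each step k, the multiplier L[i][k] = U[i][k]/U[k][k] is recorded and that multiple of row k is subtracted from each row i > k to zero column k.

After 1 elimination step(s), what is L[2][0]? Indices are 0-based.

[col 0] pivot -2
  R1 -= 4*R0 → (0, 4, 4)  (L[1][0] := 4)
  R2 -= 4*R0 → (0, 8, 4)  (L[2][0] := 4)

L[2][0] = 4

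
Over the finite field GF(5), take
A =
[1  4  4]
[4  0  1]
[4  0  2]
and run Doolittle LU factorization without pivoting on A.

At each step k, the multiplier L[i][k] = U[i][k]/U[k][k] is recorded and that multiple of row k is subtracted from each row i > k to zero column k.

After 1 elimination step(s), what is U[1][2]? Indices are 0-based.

k=0: U[0][0]=1
  eliminate (1,0): mult=4, new row 1: (0, 4, 0); set L[1][0]=4
  eliminate (2,0): mult=4, new row 2: (0, 4, 1); set L[2][0]=4

U[1][2] = 0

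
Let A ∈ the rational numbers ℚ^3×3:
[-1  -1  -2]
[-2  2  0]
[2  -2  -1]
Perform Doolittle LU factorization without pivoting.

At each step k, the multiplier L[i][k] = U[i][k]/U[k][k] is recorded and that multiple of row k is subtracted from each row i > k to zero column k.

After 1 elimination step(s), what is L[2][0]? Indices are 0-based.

k=0: U[0][0]=-1
  eliminate (1,0): mult=2, new row 1: (0, 4, 4); set L[1][0]=2
  eliminate (2,0): mult=-2, new row 2: (0, -4, -5); set L[2][0]=-2

L[2][0] = -2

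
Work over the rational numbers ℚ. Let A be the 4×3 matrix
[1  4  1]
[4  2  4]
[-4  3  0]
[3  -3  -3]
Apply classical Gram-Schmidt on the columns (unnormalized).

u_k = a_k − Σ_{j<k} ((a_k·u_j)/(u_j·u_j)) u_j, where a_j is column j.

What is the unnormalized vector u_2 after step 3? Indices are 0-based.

u_2 = (-2794/1515, 436/303, -178/303, -1054/505)

Step 1: u_0 = a_0 = (1, 4, -4, 3).
Step 2: u_1 = a_1 − (-3/14)·u_0 = (59/14, 20/7, 15/7, -33/14).
Step 3: u_2 = a_2 − (4/21)·u_0 − (318/505)·u_1 = (-2794/1515, 436/303, -178/303, -1054/505).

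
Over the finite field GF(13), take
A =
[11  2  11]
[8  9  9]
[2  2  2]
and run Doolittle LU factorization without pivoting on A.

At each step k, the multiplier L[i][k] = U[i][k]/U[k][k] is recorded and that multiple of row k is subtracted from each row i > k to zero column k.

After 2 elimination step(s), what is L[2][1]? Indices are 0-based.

L[2][1] = 1

[col 0] pivot 11
  R1 -= 9*R0 → (0, 4, 1)  (L[1][0] := 9)
  R2 -= 12*R0 → (0, 4, 0)  (L[2][0] := 12)
[col 1] pivot 4
  R2 -= 1*R1 → (0, 0, 12)  (L[2][1] := 1)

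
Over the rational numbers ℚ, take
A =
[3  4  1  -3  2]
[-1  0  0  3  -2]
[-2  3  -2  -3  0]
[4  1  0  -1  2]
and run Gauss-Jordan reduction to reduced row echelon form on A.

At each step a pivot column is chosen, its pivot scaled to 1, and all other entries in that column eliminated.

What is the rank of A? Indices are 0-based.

rank = 4

pivot(0,0)=3: scale R0 → (1, 4/3, 1/3, -1, 2/3)
  clear (1,0): R1 −= (-1)R0 → (0, 4/3, 1/3, 2, -4/3)
  clear (2,0): R2 −= (-2)R0 → (0, 17/3, -4/3, -5, 4/3)
  clear (3,0): R3 −= (4)R0 → (0, -13/3, -4/3, 3, -2/3)
pivot(1,1)=4/3: scale R1 → (0, 1, 1/4, 3/2, -1)
  clear (0,1): R0 −= (4/3)R1 → (1, 0, 0, -3, 2)
  clear (2,1): R2 −= (17/3)R1 → (0, 0, -11/4, -27/2, 7)
  clear (3,1): R3 −= (-13/3)R1 → (0, 0, -1/4, 19/2, -5)
pivot(2,2)=-11/4: scale R2 → (0, 0, 1, 54/11, -28/11)
  clear (1,2): R1 −= (1/4)R2 → (0, 1, 0, 3/11, -4/11)
  clear (3,2): R3 −= (-1/4)R2 → (0, 0, 0, 118/11, -62/11)
pivot(3,3)=118/11: scale R3 → (0, 0, 0, 1, -31/59)
  clear (0,3): R0 −= (-3)R3 → (1, 0, 0, 0, 25/59)
  clear (1,3): R1 −= (3/11)R3 → (0, 1, 0, 0, -13/59)
  clear (2,3): R2 −= (54/11)R3 → (0, 0, 1, 0, 2/59)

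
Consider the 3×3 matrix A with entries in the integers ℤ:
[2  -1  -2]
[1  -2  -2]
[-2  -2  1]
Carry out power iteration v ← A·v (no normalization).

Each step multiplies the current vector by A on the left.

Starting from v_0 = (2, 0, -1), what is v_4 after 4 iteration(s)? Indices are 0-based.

v_4 = (258, 128, -337)

v_0 = (2, 0, -1).
v_1 = A·v_0 = (6, 4, -5).
v_2 = A·v_1 = (18, 8, -25).
v_3 = A·v_2 = (78, 52, -77).
v_4 = A·v_3 = (258, 128, -337).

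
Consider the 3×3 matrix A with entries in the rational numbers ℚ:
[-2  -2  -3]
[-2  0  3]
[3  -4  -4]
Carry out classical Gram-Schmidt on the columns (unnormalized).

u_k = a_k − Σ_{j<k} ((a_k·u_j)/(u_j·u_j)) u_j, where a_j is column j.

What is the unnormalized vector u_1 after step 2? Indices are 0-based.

Step 1: u_0 = a_0 = (-2, -2, 3).
Step 2: u_1 = a_1 − (-8/17)·u_0 = (-50/17, -16/17, -44/17).

u_1 = (-50/17, -16/17, -44/17)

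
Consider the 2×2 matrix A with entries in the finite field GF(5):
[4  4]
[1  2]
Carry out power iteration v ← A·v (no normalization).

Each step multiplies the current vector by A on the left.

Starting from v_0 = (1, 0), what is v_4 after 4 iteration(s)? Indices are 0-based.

v_4 = (4, 3)

v_0 = (1, 0).
v_1 = A·v_0 = (4, 1).
v_2 = A·v_1 = (0, 1).
v_3 = A·v_2 = (4, 2).
v_4 = A·v_3 = (4, 3).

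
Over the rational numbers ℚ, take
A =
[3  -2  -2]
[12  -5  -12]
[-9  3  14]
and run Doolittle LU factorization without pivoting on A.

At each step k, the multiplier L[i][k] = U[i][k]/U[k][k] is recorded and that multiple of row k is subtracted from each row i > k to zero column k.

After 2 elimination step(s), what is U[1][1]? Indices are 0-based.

U[1][1] = 3

[col 0] pivot 3
  R1 -= 4*R0 → (0, 3, -4)  (L[1][0] := 4)
  R2 -= -3*R0 → (0, -3, 8)  (L[2][0] := -3)
[col 1] pivot 3
  R2 -= -1*R1 → (0, 0, 4)  (L[2][1] := -1)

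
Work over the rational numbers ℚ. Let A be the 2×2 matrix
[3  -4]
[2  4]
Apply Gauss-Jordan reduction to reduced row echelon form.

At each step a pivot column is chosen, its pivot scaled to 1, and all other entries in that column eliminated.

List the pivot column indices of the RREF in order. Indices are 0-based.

[1] R0 /= 3  ⇒  (1, -4/3)
     R1 -= 2·R0  ⇒  (0, 20/3)
[2] R1 /= 20/3  ⇒  (0, 1)
     R0 -= -4/3·R1  ⇒  (1, 0)

pivot columns: 0, 1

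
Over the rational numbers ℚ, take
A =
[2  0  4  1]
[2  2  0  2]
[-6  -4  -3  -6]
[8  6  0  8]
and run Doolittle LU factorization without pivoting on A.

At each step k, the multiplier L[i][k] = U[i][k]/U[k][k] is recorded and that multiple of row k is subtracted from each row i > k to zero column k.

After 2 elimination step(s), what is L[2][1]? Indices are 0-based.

L[2][1] = -2

Step 1: pivot at (0,0) is 2.
  row1 ← row1 − (1)·row0  ⇒  L[1][0]=1, U row1=(0, 2, -4, 1)
  row2 ← row2 − (-3)·row0  ⇒  L[2][0]=-3, U row2=(0, -4, 9, -3)
  row3 ← row3 − (4)·row0  ⇒  L[3][0]=4, U row3=(0, 6, -16, 4)
Step 2: pivot at (1,1) is 2.
  row2 ← row2 − (-2)·row1  ⇒  L[2][1]=-2, U row2=(0, 0, 1, -1)
  row3 ← row3 − (3)·row1  ⇒  L[3][1]=3, U row3=(0, 0, -4, 1)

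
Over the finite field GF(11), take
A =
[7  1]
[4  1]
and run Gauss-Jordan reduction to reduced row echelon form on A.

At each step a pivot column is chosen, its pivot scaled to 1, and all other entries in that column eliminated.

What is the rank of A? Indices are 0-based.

[1] R0 /= 7  ⇒  (1, 8)
     R1 -= 4·R0  ⇒  (0, 2)
[2] R1 /= 2  ⇒  (0, 1)
     R0 -= 8·R1  ⇒  (1, 0)

rank = 2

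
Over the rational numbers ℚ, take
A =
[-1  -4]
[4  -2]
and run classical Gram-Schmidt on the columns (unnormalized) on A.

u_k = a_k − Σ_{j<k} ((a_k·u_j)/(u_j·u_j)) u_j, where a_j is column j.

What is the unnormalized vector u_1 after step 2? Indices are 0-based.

u_1 = (-72/17, -18/17)

Step 1: u_0 = a_0 = (-1, 4).
Step 2: u_1 = a_1 − (-4/17)·u_0 = (-72/17, -18/17).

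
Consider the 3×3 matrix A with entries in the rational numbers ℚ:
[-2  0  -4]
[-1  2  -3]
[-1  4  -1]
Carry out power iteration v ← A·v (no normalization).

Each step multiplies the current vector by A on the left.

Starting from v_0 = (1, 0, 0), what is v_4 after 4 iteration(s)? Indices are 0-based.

v_4 = (4, -1, 11)

v_0 = (1, 0, 0).
v_1 = A·v_0 = (-2, -1, -1).
v_2 = A·v_1 = (8, 3, -1).
v_3 = A·v_2 = (-12, 1, 5).
v_4 = A·v_3 = (4, -1, 11).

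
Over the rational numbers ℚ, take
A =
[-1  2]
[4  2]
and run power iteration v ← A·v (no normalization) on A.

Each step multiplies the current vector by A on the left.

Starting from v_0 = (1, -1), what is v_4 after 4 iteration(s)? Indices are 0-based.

v_0 = (1, -1).
v_1 = A·v_0 = (-3, 2).
v_2 = A·v_1 = (7, -8).
v_3 = A·v_2 = (-23, 12).
v_4 = A·v_3 = (47, -68).

v_4 = (47, -68)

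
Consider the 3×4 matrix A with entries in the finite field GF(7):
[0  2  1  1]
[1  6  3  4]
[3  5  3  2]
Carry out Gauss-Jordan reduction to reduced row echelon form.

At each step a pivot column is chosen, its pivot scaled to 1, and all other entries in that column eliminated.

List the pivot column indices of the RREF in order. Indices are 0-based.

step 1: exchange rows 0,1
step 1: normalize row 0 (÷1) = (1, 6, 3, 4)
  row 2: subtract 3×row0 = (0, 1, 1, 4)
step 2: normalize row 1 (÷2) = (0, 1, 4, 4)
  row 0: subtract 6×row1 = (1, 0, 0, 1)
  row 2: subtract 1×row1 = (0, 0, 4, 0)
step 3: normalize row 2 (÷4) = (0, 0, 1, 0)
  row 1: subtract 4×row2 = (0, 1, 0, 4)

pivot columns: 0, 1, 2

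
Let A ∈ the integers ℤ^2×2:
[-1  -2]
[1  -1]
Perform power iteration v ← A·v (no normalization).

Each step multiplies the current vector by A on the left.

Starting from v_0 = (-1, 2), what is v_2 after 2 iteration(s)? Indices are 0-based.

v_2 = (9, 0)

v_0 = (-1, 2).
v_1 = A·v_0 = (-3, -3).
v_2 = A·v_1 = (9, 0).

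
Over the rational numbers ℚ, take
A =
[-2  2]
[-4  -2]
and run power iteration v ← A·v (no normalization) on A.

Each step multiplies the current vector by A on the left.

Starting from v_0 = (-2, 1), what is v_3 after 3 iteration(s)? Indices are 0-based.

v_3 = (-72, 72)

v_0 = (-2, 1).
v_1 = A·v_0 = (6, 6).
v_2 = A·v_1 = (0, -36).
v_3 = A·v_2 = (-72, 72).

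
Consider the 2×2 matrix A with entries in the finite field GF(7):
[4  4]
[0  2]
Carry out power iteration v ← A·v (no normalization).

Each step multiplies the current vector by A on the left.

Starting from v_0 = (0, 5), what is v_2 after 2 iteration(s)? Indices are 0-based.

v_2 = (1, 6)

v_0 = (0, 5).
v_1 = A·v_0 = (6, 3).
v_2 = A·v_1 = (1, 6).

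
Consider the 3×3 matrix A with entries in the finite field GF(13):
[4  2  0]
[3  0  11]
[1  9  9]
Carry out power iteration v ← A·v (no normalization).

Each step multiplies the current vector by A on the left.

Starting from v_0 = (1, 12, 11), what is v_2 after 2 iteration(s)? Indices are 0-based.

v_0 = (1, 12, 11).
v_1 = A·v_0 = (2, 7, 0).
v_2 = A·v_1 = (9, 6, 0).

v_2 = (9, 6, 0)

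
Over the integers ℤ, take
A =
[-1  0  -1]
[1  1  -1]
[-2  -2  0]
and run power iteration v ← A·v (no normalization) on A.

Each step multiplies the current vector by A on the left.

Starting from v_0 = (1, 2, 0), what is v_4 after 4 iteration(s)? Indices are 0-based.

v_4 = (33, 46, -32)

v_0 = (1, 2, 0).
v_1 = A·v_0 = (-1, 3, -6).
v_2 = A·v_1 = (7, 8, -4).
v_3 = A·v_2 = (-3, 19, -30).
v_4 = A·v_3 = (33, 46, -32).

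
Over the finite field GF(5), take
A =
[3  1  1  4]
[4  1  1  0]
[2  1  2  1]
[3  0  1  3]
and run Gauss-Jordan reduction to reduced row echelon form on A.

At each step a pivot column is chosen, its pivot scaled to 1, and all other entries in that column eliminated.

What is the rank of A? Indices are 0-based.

rank = 4

pivot(0,0)=3: scale R0 → (1, 2, 2, 3)
  clear (1,0): R1 −= (4)R0 → (0, 3, 3, 3)
  clear (2,0): R2 −= (2)R0 → (0, 2, 3, 0)
  clear (3,0): R3 −= (3)R0 → (0, 4, 0, 4)
pivot(1,1)=3: scale R1 → (0, 1, 1, 1)
  clear (0,1): R0 −= (2)R1 → (1, 0, 0, 1)
  clear (2,1): R2 −= (2)R1 → (0, 0, 1, 3)
  clear (3,1): R3 −= (4)R1 → (0, 0, 1, 0)
pivot(2,2)=1: scale R2 → (0, 0, 1, 3)
  clear (1,2): R1 −= (1)R2 → (0, 1, 0, 3)
  clear (3,2): R3 −= (1)R2 → (0, 0, 0, 2)
pivot(3,3)=2: scale R3 → (0, 0, 0, 1)
  clear (0,3): R0 −= (1)R3 → (1, 0, 0, 0)
  clear (1,3): R1 −= (3)R3 → (0, 1, 0, 0)
  clear (2,3): R2 −= (3)R3 → (0, 0, 1, 0)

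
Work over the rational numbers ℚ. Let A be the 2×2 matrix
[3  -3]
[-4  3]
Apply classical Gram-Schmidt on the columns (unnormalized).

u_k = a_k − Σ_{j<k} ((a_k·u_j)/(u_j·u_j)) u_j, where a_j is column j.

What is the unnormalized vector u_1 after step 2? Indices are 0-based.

Step 1: u_0 = a_0 = (3, -4).
Step 2: u_1 = a_1 − (-21/25)·u_0 = (-12/25, -9/25).

u_1 = (-12/25, -9/25)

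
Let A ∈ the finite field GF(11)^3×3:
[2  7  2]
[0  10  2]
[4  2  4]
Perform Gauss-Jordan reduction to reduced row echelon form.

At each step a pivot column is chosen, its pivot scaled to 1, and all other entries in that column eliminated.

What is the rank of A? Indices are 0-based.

pivot(0,0)=2: scale R0 → (1, 9, 1)
  clear (2,0): R2 −= (4)R0 → (0, 10, 0)
pivot(1,1)=10: scale R1 → (0, 1, 9)
  clear (0,1): R0 −= (9)R1 → (1, 0, 8)
  clear (2,1): R2 −= (10)R1 → (0, 0, 9)
pivot(2,2)=9: scale R2 → (0, 0, 1)
  clear (0,2): R0 −= (8)R2 → (1, 0, 0)
  clear (1,2): R1 −= (9)R2 → (0, 1, 0)

rank = 3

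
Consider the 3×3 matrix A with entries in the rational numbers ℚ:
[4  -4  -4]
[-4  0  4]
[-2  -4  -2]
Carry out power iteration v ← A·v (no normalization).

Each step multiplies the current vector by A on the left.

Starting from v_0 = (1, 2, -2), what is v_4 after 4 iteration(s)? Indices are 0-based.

v_4 = (2272, -1696, 208)

v_0 = (1, 2, -2).
v_1 = A·v_0 = (4, -12, -6).
v_2 = A·v_1 = (88, -40, 52).
v_3 = A·v_2 = (304, -144, -120).
v_4 = A·v_3 = (2272, -1696, 208).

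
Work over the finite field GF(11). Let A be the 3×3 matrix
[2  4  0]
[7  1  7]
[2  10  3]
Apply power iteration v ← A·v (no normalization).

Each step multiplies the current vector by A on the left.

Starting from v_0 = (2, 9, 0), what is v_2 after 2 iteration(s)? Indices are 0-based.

v_0 = (2, 9, 0).
v_1 = A·v_0 = (7, 1, 6).
v_2 = A·v_1 = (7, 4, 9).

v_2 = (7, 4, 9)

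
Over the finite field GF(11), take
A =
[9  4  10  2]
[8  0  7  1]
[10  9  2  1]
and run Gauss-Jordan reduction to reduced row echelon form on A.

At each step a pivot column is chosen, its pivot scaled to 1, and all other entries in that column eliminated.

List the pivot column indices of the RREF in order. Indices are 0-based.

pivot(0,0)=9: scale R0 → (1, 9, 6, 10)
  clear (1,0): R1 −= (8)R0 → (0, 5, 3, 9)
  clear (2,0): R2 −= (10)R0 → (0, 7, 8, 0)
pivot(1,1)=5: scale R1 → (0, 1, 5, 4)
  clear (0,1): R0 −= (9)R1 → (1, 0, 5, 7)
  clear (2,1): R2 −= (7)R1 → (0, 0, 6, 5)
pivot(2,2)=6: scale R2 → (0, 0, 1, 10)
  clear (0,2): R0 −= (5)R2 → (1, 0, 0, 1)
  clear (1,2): R1 −= (5)R2 → (0, 1, 0, 9)

pivot columns: 0, 1, 2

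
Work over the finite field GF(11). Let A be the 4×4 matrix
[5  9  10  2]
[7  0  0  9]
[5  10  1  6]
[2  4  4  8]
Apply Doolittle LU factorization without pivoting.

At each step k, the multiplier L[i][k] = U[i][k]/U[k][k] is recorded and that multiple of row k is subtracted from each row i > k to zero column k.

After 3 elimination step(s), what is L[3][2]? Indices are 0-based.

k=0: U[0][0]=5
  eliminate (1,0): mult=8, new row 1: (0, 5, 8, 4); set L[1][0]=8
  eliminate (2,0): mult=1, new row 2: (0, 1, 2, 4); set L[2][0]=1
  eliminate (3,0): mult=7, new row 3: (0, 7, 0, 5); set L[3][0]=7
k=1: U[1][1]=5
  eliminate (2,1): mult=9, new row 2: (0, 0, 7, 1); set L[2][1]=9
  eliminate (3,1): mult=8, new row 3: (0, 0, 2, 6); set L[3][1]=8
k=2: U[2][2]=7
  eliminate (3,2): mult=5, new row 3: (0, 0, 0, 1); set L[3][2]=5

L[3][2] = 5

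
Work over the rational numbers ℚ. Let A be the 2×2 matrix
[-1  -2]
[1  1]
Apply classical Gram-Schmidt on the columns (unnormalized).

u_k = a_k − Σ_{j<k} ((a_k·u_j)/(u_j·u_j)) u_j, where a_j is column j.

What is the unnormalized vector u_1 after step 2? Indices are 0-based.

Step 1: u_0 = a_0 = (-1, 1).
Step 2: u_1 = a_1 − (3/2)·u_0 = (-1/2, -1/2).

u_1 = (-1/2, -1/2)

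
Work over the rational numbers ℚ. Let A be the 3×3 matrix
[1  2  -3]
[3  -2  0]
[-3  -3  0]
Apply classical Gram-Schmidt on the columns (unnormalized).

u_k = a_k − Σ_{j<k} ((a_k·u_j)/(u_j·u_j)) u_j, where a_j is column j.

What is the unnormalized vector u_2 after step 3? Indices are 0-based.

Step 1: u_0 = a_0 = (1, 3, -3).
Step 2: u_1 = a_1 − (5/19)·u_0 = (33/19, -53/19, -42/19).
Step 3: u_2 = a_2 − (-3/19)·u_0 − (-99/298)·u_1 = (-675/298, -135/298, -180/149).

u_2 = (-675/298, -135/298, -180/149)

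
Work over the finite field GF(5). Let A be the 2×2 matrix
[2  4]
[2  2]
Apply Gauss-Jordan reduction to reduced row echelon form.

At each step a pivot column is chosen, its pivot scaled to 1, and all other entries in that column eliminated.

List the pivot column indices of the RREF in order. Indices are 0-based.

pivot columns: 0, 1

step 1: normalize row 0 (÷2) = (1, 2)
  row 1: subtract 2×row0 = (0, 3)
step 2: normalize row 1 (÷3) = (0, 1)
  row 0: subtract 2×row1 = (1, 0)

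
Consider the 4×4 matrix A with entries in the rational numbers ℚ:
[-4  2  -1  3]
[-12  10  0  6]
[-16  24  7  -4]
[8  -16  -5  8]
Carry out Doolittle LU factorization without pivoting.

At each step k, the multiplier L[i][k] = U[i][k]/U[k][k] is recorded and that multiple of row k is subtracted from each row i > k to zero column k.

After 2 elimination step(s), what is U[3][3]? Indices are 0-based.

Step 1: pivot at (0,0) is -4.
  row1 ← row1 − (3)·row0  ⇒  L[1][0]=3, U row1=(0, 4, 3, -3)
  row2 ← row2 − (4)·row0  ⇒  L[2][0]=4, U row2=(0, 16, 11, -16)
  row3 ← row3 − (-2)·row0  ⇒  L[3][0]=-2, U row3=(0, -12, -7, 14)
Step 2: pivot at (1,1) is 4.
  row2 ← row2 − (4)·row1  ⇒  L[2][1]=4, U row2=(0, 0, -1, -4)
  row3 ← row3 − (-3)·row1  ⇒  L[3][1]=-3, U row3=(0, 0, 2, 5)

U[3][3] = 5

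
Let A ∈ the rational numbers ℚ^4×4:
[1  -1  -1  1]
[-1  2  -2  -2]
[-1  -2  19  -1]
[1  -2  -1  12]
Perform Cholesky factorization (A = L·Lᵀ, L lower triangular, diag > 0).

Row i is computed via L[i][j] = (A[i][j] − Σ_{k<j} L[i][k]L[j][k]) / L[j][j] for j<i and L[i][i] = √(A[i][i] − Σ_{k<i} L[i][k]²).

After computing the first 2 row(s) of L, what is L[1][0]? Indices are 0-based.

Step 1: L[0][0] = √(1) = 1.
  L[1][0] = (-1) / L[0][0] = -1.
Step 2: L[1][1] = √(1) = 1.

L[1][0] = -1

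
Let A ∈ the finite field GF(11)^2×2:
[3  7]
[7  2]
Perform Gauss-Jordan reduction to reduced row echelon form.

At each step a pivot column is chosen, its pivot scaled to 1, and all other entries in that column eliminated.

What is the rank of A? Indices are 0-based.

pivot(0,0)=3: scale R0 → (1, 6)
  clear (1,0): R1 −= (7)R0 → (0, 4)
pivot(1,1)=4: scale R1 → (0, 1)
  clear (0,1): R0 −= (6)R1 → (1, 0)

rank = 2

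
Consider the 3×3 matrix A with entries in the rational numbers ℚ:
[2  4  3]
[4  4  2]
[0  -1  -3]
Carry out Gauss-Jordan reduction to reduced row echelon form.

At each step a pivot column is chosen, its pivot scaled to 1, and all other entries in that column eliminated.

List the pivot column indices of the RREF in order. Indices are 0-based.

pivot columns: 0, 1, 2

[1] R0 /= 2  ⇒  (1, 2, 3/2)
     R1 -= 4·R0  ⇒  (0, -4, -4)
[2] R1 /= -4  ⇒  (0, 1, 1)
     R0 -= 2·R1  ⇒  (1, 0, -1/2)
     R2 -= -1·R1  ⇒  (0, 0, -2)
[3] R2 /= -2  ⇒  (0, 0, 1)
     R0 -= -1/2·R2  ⇒  (1, 0, 0)
     R1 -= 1·R2  ⇒  (0, 1, 0)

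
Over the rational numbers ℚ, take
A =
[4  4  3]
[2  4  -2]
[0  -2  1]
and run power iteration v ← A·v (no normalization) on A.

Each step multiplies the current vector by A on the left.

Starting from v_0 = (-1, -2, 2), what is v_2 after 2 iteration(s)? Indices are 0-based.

v_2 = (-62, -80, 34)

v_0 = (-1, -2, 2).
v_1 = A·v_0 = (-6, -14, 6).
v_2 = A·v_1 = (-62, -80, 34).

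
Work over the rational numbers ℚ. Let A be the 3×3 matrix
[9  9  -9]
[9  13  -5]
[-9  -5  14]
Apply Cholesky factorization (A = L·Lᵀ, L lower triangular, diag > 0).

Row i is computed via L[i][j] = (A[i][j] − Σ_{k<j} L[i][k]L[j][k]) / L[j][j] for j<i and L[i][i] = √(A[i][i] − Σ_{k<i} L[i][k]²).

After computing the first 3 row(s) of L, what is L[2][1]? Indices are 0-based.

Step 1: L[0][0] = √(9) = 3.
  L[1][0] = (9) / L[0][0] = 3.
Step 2: L[1][1] = √(4) = 2.
  L[2][0] = (-9) / L[0][0] = -3.
  L[2][1] = (4) / L[1][1] = 2.
Step 3: L[2][2] = √(1) = 1.

L[2][1] = 2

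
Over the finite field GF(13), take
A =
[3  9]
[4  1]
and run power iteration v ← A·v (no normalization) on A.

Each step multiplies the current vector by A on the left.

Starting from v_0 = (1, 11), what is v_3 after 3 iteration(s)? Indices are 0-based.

v_3 = (8, 3)

v_0 = (1, 11).
v_1 = A·v_0 = (11, 2).
v_2 = A·v_1 = (12, 7).
v_3 = A·v_2 = (8, 3).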